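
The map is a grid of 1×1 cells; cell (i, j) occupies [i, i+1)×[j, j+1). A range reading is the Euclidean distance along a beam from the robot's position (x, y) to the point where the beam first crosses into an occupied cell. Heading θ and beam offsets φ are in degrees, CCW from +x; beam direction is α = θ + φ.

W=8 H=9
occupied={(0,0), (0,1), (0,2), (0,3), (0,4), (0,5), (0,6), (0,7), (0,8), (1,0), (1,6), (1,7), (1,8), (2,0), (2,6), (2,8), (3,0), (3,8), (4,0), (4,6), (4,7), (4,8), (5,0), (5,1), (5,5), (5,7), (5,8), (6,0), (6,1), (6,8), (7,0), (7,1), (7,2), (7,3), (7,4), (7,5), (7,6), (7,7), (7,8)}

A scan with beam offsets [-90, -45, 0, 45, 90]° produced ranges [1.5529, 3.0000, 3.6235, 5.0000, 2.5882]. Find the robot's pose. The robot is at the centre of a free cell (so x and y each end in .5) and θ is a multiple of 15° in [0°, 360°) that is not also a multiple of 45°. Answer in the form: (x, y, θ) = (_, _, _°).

The pose lattice has 33·16 = 528 candidates. Test each by forward raycasting.
  (5.5, 6.5, 60°): beam 1 = 1.7321 ≠ 1.5529 ✗
  (2.5, 7.5, 15°): beam 1 = 0.5176 ≠ 1.5529 ✗
  (1.5, 3.5, 120°): beam 1 = 4.0415 ≠ 1.5529 ✗
  (3.5, 1.5, 330°): beam 1 = 0.5774 ≠ 1.5529 ✗
  …
  (2.5, 4.5, 285°): r_1=1.5529, r_2=3.0000, r_3=3.6235, r_4=5.0000, r_5=2.5882 — all match ✓
No second candidate reproduces the full scan.

(x, y, θ) = (2.5, 4.5, 285°)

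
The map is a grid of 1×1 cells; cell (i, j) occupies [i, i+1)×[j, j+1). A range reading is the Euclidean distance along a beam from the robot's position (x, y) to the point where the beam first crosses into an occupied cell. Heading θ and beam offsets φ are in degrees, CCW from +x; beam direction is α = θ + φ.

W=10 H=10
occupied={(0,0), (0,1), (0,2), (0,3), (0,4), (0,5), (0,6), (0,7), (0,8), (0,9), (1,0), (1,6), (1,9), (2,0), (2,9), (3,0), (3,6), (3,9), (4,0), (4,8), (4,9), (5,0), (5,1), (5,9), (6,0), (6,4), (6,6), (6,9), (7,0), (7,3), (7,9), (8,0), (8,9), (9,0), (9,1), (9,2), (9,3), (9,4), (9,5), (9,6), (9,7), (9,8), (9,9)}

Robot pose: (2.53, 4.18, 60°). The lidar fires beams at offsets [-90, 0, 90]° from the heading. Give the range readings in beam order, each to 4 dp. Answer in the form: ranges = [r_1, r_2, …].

ranges = [6.3600, 2.1016, 1.7667]

beam 1: φ=-90°, α=330°
  direction (0.8660, -0.5000); cell (2,4); t to first gridline: x 0.5427, y 0.3600 (then +1.1547 / +2.0000)
    (2,3) via y @ 0.3600
    (3,3) via x @ 0.5427
    (4,3) via x @ 1.6974
    (4,2) via y @ 2.3600
    (5,2) via x @ 2.8521
    (6,2) via x @ 4.0068
    (6,1) via y @ 4.3600
    (7,1) via x @ 5.1615
    (8,1) via x @ 6.3162
    (8,0) via y @ 6.3600  # hit
  → r_1 = 6.3600
beam 2: φ=0°, α=60°
  direction (0.5000, 0.8660); cell (2,4); t to first gridline: x 0.9400, y 0.9469 (then +2.0000 / +1.1547)
    (3,4) via x @ 0.9400
    (3,5) via y @ 0.9469
    (3,6) via y @ 2.1016  # hit
  → r_2 = 2.1016
beam 3: φ=90°, α=150°
  direction (-0.8660, 0.5000); cell (2,4); t to first gridline: x 0.6120, y 1.6400 (then +1.1547 / +2.0000)
    (1,4) via x @ 0.6120
    (1,5) via y @ 1.6400
    (0,5) via x @ 1.7667  # hit
  → r_3 = 1.7667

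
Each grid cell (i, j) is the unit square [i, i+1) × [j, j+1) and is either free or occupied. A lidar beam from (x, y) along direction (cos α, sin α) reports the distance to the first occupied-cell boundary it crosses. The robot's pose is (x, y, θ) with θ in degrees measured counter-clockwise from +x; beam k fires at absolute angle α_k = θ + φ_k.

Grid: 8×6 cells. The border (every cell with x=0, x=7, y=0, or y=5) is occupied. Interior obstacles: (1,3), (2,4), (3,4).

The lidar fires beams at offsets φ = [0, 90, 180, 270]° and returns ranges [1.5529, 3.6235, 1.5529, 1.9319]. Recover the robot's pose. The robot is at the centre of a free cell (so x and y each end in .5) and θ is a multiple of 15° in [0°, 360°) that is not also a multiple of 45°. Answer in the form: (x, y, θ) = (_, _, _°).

The pose lattice has 21·16 = 336 candidates. Test each by forward raycasting.
  (6.5, 4.5, 255°): beam 1 = 3.6235 ≠ 1.5529 ✗
  (5.5, 3.5, 15°): beam 2 = 1.5529 ≠ 3.6235 ✗
  (4.5, 3.5, 60°): beam 1 = 1.7321 ≠ 1.5529 ✗
  (6.5, 1.5, 255°): beam 1 = 0.5176 ≠ 1.5529 ✗
  …
  (3.5, 2.5, 255°): r_1=1.5529, r_2=3.6235, r_3=1.5529, r_4=1.9319 — all match ✓
No second candidate reproduces the full scan.

(x, y, θ) = (3.5, 2.5, 255°)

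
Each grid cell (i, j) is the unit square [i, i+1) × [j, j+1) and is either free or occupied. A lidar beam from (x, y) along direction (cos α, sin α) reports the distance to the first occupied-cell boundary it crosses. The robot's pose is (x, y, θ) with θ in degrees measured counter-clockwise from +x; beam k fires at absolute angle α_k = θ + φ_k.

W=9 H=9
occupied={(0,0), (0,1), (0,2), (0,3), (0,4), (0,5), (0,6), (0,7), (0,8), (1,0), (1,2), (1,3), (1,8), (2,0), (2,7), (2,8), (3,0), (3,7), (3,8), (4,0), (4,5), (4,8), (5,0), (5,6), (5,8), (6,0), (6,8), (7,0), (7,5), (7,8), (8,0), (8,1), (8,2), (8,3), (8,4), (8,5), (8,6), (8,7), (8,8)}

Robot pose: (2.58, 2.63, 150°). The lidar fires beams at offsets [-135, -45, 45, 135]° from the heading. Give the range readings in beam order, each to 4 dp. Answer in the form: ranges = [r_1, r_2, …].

ranges = [5.6112, 5.5594, 0.6005, 1.6875]

beam 1: φ=-135°, α=15°
  cosα=0.9659 sinα=0.2588 | (2,2) | tMaxX 0.4348 tMaxY 1.4296 | tΔX 1.0353 tΔY 3.8637
    t=0.4348 [x] (3,2)
    t=1.4296 [y] (3,3)
    t=1.4701 [x] (4,3)
    t=2.5054 [x] (5,3)
    t=3.5406 [x] (6,3)
    t=4.5759 [x] (7,3)
    t=5.2933 [y] (7,4)
    t=5.6112 [x] (8,4) — stop
  → r_1 = 5.6112
beam 2: φ=-45°, α=105°
  cosα=-0.2588 sinα=0.9659 | (2,2) | tMaxX 2.2409 tMaxY 0.3831 | tΔX 3.8637 tΔY 1.0353
    t=0.3831 [y] (2,3)
    t=1.4183 [y] (2,4)
    t=2.2409 [x] (1,4)
    t=2.4536 [y] (1,5)
    t=3.4889 [y] (1,6)
    t=4.5242 [y] (1,7)
    t=5.5594 [y] (1,8) — stop
  → r_2 = 5.5594
beam 3: φ=45°, α=195°
  cosα=-0.9659 sinα=-0.2588 | (2,2) | tMaxX 0.6005 tMaxY 2.4341 | tΔX 1.0353 tΔY 3.8637
    t=0.6005 [x] (1,2) — stop
  → r_3 = 0.6005
beam 4: φ=135°, α=285°
  cosα=0.2588 sinα=-0.9659 | (2,2) | tMaxX 1.6228 tMaxY 0.6522 | tΔX 3.8637 tΔY 1.0353
    t=0.6522 [y] (2,1)
    t=1.6228 [x] (3,1)
    t=1.6875 [y] (3,0) — stop
  → r_4 = 1.6875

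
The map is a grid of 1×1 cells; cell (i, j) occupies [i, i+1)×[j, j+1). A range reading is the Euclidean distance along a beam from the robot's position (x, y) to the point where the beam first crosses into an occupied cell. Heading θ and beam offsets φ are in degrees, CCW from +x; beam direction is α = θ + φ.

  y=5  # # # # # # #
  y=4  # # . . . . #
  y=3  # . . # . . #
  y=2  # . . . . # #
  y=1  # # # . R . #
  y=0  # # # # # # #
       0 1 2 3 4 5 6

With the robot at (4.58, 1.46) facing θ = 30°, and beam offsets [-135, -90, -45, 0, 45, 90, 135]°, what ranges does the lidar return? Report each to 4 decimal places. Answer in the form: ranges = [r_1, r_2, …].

ranges = [0.4762, 0.5312, 1.4701, 1.0800, 3.6649, 1.7782, 1.6357]

beam 1: φ=-135°, α=255°
  d=(-0.2588,-0.9659)  start (4,1)  tX=2.2409 tY=0.4762  stride 1/|dx|=3.8637 1/|dy|=1.0353
    cross y-line → (4,0), t=0.4762 (wall)
  → r_1 = 0.4762
beam 2: φ=-90°, α=300°
  d=(0.5000,-0.8660)  start (4,1)  tX=0.8400 tY=0.5312  stride 1/|dx|=2.0000 1/|dy|=1.1547
    cross y-line → (4,0), t=0.5312 (wall)
  → r_2 = 0.5312
beam 3: φ=-45°, α=345°
  d=(0.9659,-0.2588)  start (4,1)  tX=0.4348 tY=1.7773  stride 1/|dx|=1.0353 1/|dy|=3.8637
    cross x-line → (5,1), t=0.4348
    cross x-line → (6,1), t=1.4701 (wall)
  → r_3 = 1.4701
beam 4: φ=0°, α=30°
  d=(0.8660,0.5000)  start (4,1)  tX=0.4850 tY=1.0800  stride 1/|dx|=1.1547 1/|dy|=2.0000
    cross x-line → (5,1), t=0.4850
    cross y-line → (5,2), t=1.0800 (wall)
  → r_4 = 1.0800
beam 5: φ=45°, α=75°
  d=(0.2588,0.9659)  start (4,1)  tX=1.6228 tY=0.5590  stride 1/|dx|=3.8637 1/|dy|=1.0353
    cross y-line → (4,2), t=0.5590
    cross y-line → (4,3), t=1.5943
    cross x-line → (5,3), t=1.6228
    cross y-line → (5,4), t=2.6296
    cross y-line → (5,5), t=3.6649 (wall)
  → r_5 = 3.6649
beam 6: φ=90°, α=120°
  d=(-0.5000,0.8660)  start (4,1)  tX=1.1600 tY=0.6235  stride 1/|dx|=2.0000 1/|dy|=1.1547
    cross y-line → (4,2), t=0.6235
    cross x-line → (3,2), t=1.1600
    cross y-line → (3,3), t=1.7782 (wall)
  → r_6 = 1.7782
beam 7: φ=135°, α=165°
  d=(-0.9659,0.2588)  start (4,1)  tX=0.6005 tY=2.0864  stride 1/|dx|=1.0353 1/|dy|=3.8637
    cross x-line → (3,1), t=0.6005
    cross x-line → (2,1), t=1.6357 (wall)
  → r_7 = 1.6357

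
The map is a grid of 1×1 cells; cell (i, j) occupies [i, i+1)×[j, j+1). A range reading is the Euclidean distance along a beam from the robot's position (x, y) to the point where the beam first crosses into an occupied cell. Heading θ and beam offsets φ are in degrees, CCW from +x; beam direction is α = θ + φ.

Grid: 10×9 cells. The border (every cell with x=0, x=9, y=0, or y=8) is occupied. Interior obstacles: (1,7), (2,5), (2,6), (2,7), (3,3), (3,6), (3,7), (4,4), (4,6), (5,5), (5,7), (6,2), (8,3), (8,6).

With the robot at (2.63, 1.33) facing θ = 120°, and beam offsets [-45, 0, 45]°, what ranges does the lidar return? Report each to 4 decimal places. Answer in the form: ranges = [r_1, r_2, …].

ranges = [1.7289, 3.2600, 1.6875]

beam 1: φ=-45°, α=75°
  cosα=0.2588 sinα=0.9659 | (2,1) | tMaxX 1.4296 tMaxY 0.6936 | tΔX 3.8637 tΔY 1.0353
    t=0.6936 [y] (2,2)
    t=1.4296 [x] (3,2)
    t=1.7289 [y] (3,3) — stop
  → r_1 = 1.7289
beam 2: φ=0°, α=120°
  cosα=-0.5000 sinα=0.8660 | (2,1) | tMaxX 1.2600 tMaxY 0.7736 | tΔX 2.0000 tΔY 1.1547
    t=0.7736 [y] (2,2)
    t=1.2600 [x] (1,2)
    t=1.9283 [y] (1,3)
    t=3.0831 [y] (1,4)
    t=3.2600 [x] (0,4) — stop
  → r_2 = 3.2600
beam 3: φ=45°, α=165°
  cosα=-0.9659 sinα=0.2588 | (2,1) | tMaxX 0.6522 tMaxY 2.5887 | tΔX 1.0353 tΔY 3.8637
    t=0.6522 [x] (1,1)
    t=1.6875 [x] (0,1) — stop
  → r_3 = 1.6875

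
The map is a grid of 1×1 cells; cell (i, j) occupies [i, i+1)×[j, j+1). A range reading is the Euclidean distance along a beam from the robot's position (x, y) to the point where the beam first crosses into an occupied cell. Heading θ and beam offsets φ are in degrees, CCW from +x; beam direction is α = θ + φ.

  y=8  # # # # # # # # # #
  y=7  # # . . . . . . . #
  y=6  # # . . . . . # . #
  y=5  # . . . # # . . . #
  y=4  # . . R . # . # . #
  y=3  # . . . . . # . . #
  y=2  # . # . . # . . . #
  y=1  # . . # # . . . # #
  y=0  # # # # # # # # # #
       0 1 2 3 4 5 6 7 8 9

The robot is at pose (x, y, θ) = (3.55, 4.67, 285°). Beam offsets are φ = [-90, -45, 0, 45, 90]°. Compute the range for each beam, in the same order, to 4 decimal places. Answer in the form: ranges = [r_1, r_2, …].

beam 1: φ=-90°, α=195°
  dir = (cos 195°, sin 195°) = (-0.9659, -0.2588); from cell (3,4)
  next x-line at t=0.5694, next y-line at t=2.5887; Δt_x=1.0353, Δt_y=3.8637
    x: enter (2,4) at t=0.5694
    x: enter (1,4) at t=1.6047
    y: enter (1,3) at t=2.5887
    x: enter (0,3) at t=2.6400 ← occupied
  → r_1 = 2.6400
beam 2: φ=-45°, α=240°
  dir = (cos 240°, sin 240°) = (-0.5000, -0.8660); from cell (3,4)
  next x-line at t=1.1000, next y-line at t=0.7736; Δt_x=2.0000, Δt_y=1.1547
    y: enter (3,3) at t=0.7736
    x: enter (2,3) at t=1.1000
    y: enter (2,2) at t=1.9283 ← occupied
  → r_2 = 1.9283
beam 3: φ=0°, α=285°
  dir = (cos 285°, sin 285°) = (0.2588, -0.9659); from cell (3,4)
  next x-line at t=1.7387, next y-line at t=0.6936; Δt_x=3.8637, Δt_y=1.0353
    y: enter (3,3) at t=0.6936
    y: enter (3,2) at t=1.7289
    x: enter (4,2) at t=1.7387
    y: enter (4,1) at t=2.7642 ← occupied
  → r_3 = 2.7642
beam 4: φ=45°, α=330°
  dir = (cos 330°, sin 330°) = (0.8660, -0.5000); from cell (3,4)
  next x-line at t=0.5196, next y-line at t=1.3400; Δt_x=1.1547, Δt_y=2.0000
    x: enter (4,4) at t=0.5196
    y: enter (4,3) at t=1.3400
    x: enter (5,3) at t=1.6743
    x: enter (6,3) at t=2.8290 ← occupied
  → r_4 = 2.8290
beam 5: φ=90°, α=15°
  dir = (cos 15°, sin 15°) = (0.9659, 0.2588); from cell (3,4)
  next x-line at t=0.4659, next y-line at t=1.2750; Δt_x=1.0353, Δt_y=3.8637
    x: enter (4,4) at t=0.4659
    y: enter (4,5) at t=1.2750 ← occupied
  → r_5 = 1.2750

ranges = [2.6400, 1.9283, 2.7642, 2.8290, 1.2750]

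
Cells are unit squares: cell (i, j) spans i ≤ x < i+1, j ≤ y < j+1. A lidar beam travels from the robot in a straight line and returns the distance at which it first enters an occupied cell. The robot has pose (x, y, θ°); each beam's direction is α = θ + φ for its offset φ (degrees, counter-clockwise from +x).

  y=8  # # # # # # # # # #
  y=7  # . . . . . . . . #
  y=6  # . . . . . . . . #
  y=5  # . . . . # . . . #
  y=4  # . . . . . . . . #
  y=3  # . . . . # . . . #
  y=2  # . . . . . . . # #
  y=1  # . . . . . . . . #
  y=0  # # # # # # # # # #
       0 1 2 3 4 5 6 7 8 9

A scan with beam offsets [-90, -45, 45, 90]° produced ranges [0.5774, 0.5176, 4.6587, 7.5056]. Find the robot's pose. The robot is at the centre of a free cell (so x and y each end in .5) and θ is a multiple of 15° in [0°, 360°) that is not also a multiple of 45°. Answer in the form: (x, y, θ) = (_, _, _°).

(x, y, θ) = (5.5, 7.5, 150°)

Candidates: 53 free-cell centres × 16 headings = 848 poses. Raycast each; keep the one whose scan matches to 4 dp.
  (7.5, 3.5, 345°): beam 1 = 2.5882 ≠ 0.5774 ✗
  (7.5, 4.5, 60°): beam 1 = 1.7321 ≠ 0.5774 ✗
  (8.5, 6.5, 240°): beam 1 = 3.0000 ≠ 0.5774 ✗
  (6.5, 3.5, 15°): beam 1 = 2.5882 ≠ 0.5774 ✗
  (3.5, 7.5, 285°): beam 1 = 2.5882 ≠ 0.5774 ✗
  …
  (5.5, 7.5, 150°): r_1=0.5774, r_2=0.5176, r_3=4.6587, r_4=7.5056 — all match ✓
No second candidate reproduces the full scan.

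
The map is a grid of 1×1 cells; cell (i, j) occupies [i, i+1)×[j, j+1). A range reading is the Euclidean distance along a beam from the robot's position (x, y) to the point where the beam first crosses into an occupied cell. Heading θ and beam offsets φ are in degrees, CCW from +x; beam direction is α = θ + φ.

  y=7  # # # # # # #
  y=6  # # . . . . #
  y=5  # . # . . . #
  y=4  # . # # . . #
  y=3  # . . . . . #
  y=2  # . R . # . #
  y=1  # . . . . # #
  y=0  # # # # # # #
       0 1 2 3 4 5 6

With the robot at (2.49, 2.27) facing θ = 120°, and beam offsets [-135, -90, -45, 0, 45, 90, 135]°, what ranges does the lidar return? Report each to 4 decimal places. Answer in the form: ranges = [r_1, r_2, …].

ranges = [2.5985, 4.0530, 1.7910, 2.9800, 1.5426, 1.7205, 1.3148]

beam 1: φ=-135°, α=345°
  d=(0.9659,-0.2588)  start (2,2)  tX=0.5280 tY=1.0432  stride 1/|dx|=1.0353 1/|dy|=3.8637
    cross x-line → (3,2), t=0.5280
    cross y-line → (3,1), t=1.0432
    cross x-line → (4,1), t=1.5633
    cross x-line → (5,1), t=2.5985 (wall)
  → r_1 = 2.5985
beam 2: φ=-90°, α=30°
  d=(0.8660,0.5000)  start (2,2)  tX=0.5889 tY=1.4600  stride 1/|dx|=1.1547 1/|dy|=2.0000
    cross x-line → (3,2), t=0.5889
    cross y-line → (3,3), t=1.4600
    cross x-line → (4,3), t=1.7436
    cross x-line → (5,3), t=2.8983
    cross y-line → (5,4), t=3.4600
    cross x-line → (6,4), t=4.0530 (wall)
  → r_2 = 4.0530
beam 3: φ=-45°, α=75°
  d=(0.2588,0.9659)  start (2,2)  tX=1.9705 tY=0.7558  stride 1/|dx|=3.8637 1/|dy|=1.0353
    cross y-line → (2,3), t=0.7558
    cross y-line → (2,4), t=1.7910 (wall)
  → r_3 = 1.7910
beam 4: φ=0°, α=120°
  d=(-0.5000,0.8660)  start (2,2)  tX=0.9800 tY=0.8429  stride 1/|dx|=2.0000 1/|dy|=1.1547
    cross y-line → (2,3), t=0.8429
    cross x-line → (1,3), t=0.9800
    cross y-line → (1,4), t=1.9976
    cross x-line → (0,4), t=2.9800 (wall)
  → r_4 = 2.9800
beam 5: φ=45°, α=165°
  d=(-0.9659,0.2588)  start (2,2)  tX=0.5073 tY=2.8205  stride 1/|dx|=1.0353 1/|dy|=3.8637
    cross x-line → (1,2), t=0.5073
    cross x-line → (0,2), t=1.5426 (wall)
  → r_5 = 1.5426
beam 6: φ=90°, α=210°
  d=(-0.8660,-0.5000)  start (2,2)  tX=0.5658 tY=0.5400  stride 1/|dx|=1.1547 1/|dy|=2.0000
    cross y-line → (2,1), t=0.5400
    cross x-line → (1,1), t=0.5658
    cross x-line → (0,1), t=1.7205 (wall)
  → r_6 = 1.7205
beam 7: φ=135°, α=255°
  d=(-0.2588,-0.9659)  start (2,2)  tX=1.8932 tY=0.2795  stride 1/|dx|=3.8637 1/|dy|=1.0353
    cross y-line → (2,1), t=0.2795
    cross y-line → (2,0), t=1.3148 (wall)
  → r_7 = 1.3148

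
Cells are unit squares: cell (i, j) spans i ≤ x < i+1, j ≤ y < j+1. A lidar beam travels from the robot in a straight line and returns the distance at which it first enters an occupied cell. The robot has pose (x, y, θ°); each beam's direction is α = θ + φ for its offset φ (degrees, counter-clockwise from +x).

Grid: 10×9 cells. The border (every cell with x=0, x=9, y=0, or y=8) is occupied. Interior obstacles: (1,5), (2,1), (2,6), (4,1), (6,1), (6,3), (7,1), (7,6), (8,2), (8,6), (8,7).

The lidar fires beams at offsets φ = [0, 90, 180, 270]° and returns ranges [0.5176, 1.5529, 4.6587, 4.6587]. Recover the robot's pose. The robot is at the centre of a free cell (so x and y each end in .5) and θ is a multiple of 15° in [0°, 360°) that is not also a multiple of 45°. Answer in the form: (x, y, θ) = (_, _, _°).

Candidates: 45 free-cell centres × 16 headings = 720 poses. Raycast each; keep the one whose scan matches to 4 dp.
  (2.5, 5.5, 120°): beam 1 = 0.5774 ≠ 0.5176 ✗
  (8.5, 3.5, 105°): beam 1 = 2.5882 ≠ 0.5176 ✗
  (3.5, 3.5, 345°): beam 1 = 4.6587 ≠ 0.5176 ✗
  (8.5, 3.5, 285°): beam 2 = 0.5176 ≠ 1.5529 ✗
  (7.5, 2.5, 255°): beam 2 = 0.5176 ≠ 1.5529 ✗
  …
  (6.5, 6.5, 15°): r_1=0.5176, r_2=1.5529, r_3=4.6587, r_4=4.6587 — all match ✓
Only this pose fits every beam.

(x, y, θ) = (6.5, 6.5, 15°)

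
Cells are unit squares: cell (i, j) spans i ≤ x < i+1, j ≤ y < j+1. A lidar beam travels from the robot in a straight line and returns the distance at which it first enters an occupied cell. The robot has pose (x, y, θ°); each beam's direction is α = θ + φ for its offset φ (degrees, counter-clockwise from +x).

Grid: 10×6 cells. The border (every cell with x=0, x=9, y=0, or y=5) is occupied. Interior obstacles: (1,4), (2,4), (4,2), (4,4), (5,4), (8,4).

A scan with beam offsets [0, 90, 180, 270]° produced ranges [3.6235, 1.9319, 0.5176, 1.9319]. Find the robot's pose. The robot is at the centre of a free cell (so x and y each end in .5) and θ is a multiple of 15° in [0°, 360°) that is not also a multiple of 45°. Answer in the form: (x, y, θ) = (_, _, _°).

(x, y, θ) = (6.5, 1.5, 75°)

Candidates: 26 free-cell centres × 16 headings = 416 poses. Raycast each; keep the one whose scan matches to 4 dp.
  (7.5, 4.5, 60°): beam 1 = 0.5774 ≠ 3.6235 ✗
  (6.5, 4.5, 210°): beam 1 = 0.5774 ≠ 3.6235 ✗
  (8.5, 1.5, 60°): beam 1 = 1.0000 ≠ 3.6235 ✗
  …
  (6.5, 1.5, 75°): r_1=3.6235, r_2=1.9319, r_3=0.5176, r_4=1.9319 — all match ✓
No second candidate reproduces the full scan.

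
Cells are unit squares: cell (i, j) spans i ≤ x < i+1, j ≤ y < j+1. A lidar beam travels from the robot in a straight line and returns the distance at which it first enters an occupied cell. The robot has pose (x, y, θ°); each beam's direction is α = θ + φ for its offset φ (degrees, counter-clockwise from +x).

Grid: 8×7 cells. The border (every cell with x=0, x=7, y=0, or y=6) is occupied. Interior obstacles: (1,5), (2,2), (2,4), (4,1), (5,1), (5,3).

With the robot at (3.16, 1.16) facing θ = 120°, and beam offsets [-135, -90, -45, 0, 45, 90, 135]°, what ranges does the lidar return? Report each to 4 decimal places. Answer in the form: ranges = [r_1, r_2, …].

ranges = [0.6182, 0.9699, 5.0107, 0.9699, 2.2362, 0.3200, 0.1656]

beam 1: φ=-135°, α=345°
  cosα=0.9659 sinα=-0.2588 | (3,1) | tMaxX 0.8696 tMaxY 0.6182 | tΔX 1.0353 tΔY 3.8637
    t=0.6182 [y] (3,0) — stop
  → r_1 = 0.6182
beam 2: φ=-90°, α=30°
  cosα=0.8660 sinα=0.5000 | (3,1) | tMaxX 0.9699 tMaxY 1.6800 | tΔX 1.1547 tΔY 2.0000
    t=0.9699 [x] (4,1) — stop
  → r_2 = 0.9699
beam 3: φ=-45°, α=75°
  cosα=0.2588 sinα=0.9659 | (3,1) | tMaxX 3.2455 tMaxY 0.8696 | tΔX 3.8637 tΔY 1.0353
    t=0.8696 [y] (3,2)
    t=1.9049 [y] (3,3)
    t=2.9402 [y] (3,4)
    t=3.2455 [x] (4,4)
    t=3.9755 [y] (4,5)
    t=5.0107 [y] (4,6) — stop
  → r_3 = 5.0107
beam 4: φ=0°, α=120°
  cosα=-0.5000 sinα=0.8660 | (3,1) | tMaxX 0.3200 tMaxY 0.9699 | tΔX 2.0000 tΔY 1.1547
    t=0.3200 [x] (2,1)
    t=0.9699 [y] (2,2) — stop
  → r_4 = 0.9699
beam 5: φ=45°, α=165°
  cosα=-0.9659 sinα=0.2588 | (3,1) | tMaxX 0.1656 tMaxY 3.2455 | tΔX 1.0353 tΔY 3.8637
    t=0.1656 [x] (2,1)
    t=1.2009 [x] (1,1)
    t=2.2362 [x] (0,1) — stop
  → r_5 = 2.2362
beam 6: φ=90°, α=210°
  cosα=-0.8660 sinα=-0.5000 | (3,1) | tMaxX 0.1848 tMaxY 0.3200 | tΔX 1.1547 tΔY 2.0000
    t=0.1848 [x] (2,1)
    t=0.3200 [y] (2,0) — stop
  → r_6 = 0.3200
beam 7: φ=135°, α=255°
  cosα=-0.2588 sinα=-0.9659 | (3,1) | tMaxX 0.6182 tMaxY 0.1656 | tΔX 3.8637 tΔY 1.0353
    t=0.1656 [y] (3,0) — stop
  → r_7 = 0.1656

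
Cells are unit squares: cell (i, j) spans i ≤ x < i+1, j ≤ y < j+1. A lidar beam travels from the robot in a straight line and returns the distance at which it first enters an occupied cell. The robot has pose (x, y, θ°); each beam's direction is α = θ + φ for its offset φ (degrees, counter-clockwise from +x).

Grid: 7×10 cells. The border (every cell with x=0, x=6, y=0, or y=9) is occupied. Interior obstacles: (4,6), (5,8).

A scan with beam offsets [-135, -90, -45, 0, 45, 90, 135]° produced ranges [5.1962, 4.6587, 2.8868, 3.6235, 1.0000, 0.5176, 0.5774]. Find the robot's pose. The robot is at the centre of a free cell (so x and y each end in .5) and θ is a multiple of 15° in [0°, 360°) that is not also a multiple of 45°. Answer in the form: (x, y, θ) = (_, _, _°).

Enumerate (i+0.5, j+0.5, θ) over the 38 free cells and 16 admissible headings. For each, cast all 7 beams and compare to the given ranges.
  (2.5, 2.5, 300°): beam 1 = 1.5529 ≠ 5.1962 ✗
  (2.5, 5.5, 165°): beam 1 = 1.7321 ≠ 5.1962 ✗
  (3.5, 5.5, 30°): beam 1 = 4.6587 ≠ 5.1962 ✗
  (3.5, 4.5, 165°): beam 1 = 2.8868 ≠ 5.1962 ✗
  (3.5, 4.5, 195°): beam 1 = 1.7321 ≠ 5.1962 ✗
  …
  (1.5, 5.5, 75°): r_1=5.1962, r_2=4.6587, r_3=2.8868, r_4=3.6235, r_5=1.0000, r_6=0.5176, r_7=0.5774 — all match ✓
Only this pose fits every beam.

(x, y, θ) = (1.5, 5.5, 75°)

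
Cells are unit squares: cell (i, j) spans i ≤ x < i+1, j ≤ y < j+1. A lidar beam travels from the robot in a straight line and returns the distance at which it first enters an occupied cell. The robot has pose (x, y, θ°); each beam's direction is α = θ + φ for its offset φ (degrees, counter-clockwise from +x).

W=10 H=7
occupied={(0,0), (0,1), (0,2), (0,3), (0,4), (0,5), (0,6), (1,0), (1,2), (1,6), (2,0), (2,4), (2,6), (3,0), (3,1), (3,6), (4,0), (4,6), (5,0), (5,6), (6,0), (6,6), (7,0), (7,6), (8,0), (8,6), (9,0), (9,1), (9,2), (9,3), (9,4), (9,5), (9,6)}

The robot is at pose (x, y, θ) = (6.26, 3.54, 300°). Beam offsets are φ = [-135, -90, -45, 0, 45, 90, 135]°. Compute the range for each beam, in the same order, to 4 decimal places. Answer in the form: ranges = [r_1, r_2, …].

ranges = [3.3750, 3.0800, 2.6296, 2.9329, 2.8367, 3.1639, 2.5468]

beam 1: φ=-135°, α=165°
  dir = (cos 165°, sin 165°) = (-0.9659, 0.2588); from cell (6,3)
  next x-line at t=0.2692, next y-line at t=1.7773; Δt_x=1.0353, Δt_y=3.8637
    x: enter (5,3) at t=0.2692
    x: enter (4,3) at t=1.3044
    y: enter (4,4) at t=1.7773
    x: enter (3,4) at t=2.3397
    x: enter (2,4) at t=3.3750 ← occupied
  → r_1 = 3.3750
beam 2: φ=-90°, α=210°
  dir = (cos 210°, sin 210°) = (-0.8660, -0.5000); from cell (6,3)
  next x-line at t=0.3002, next y-line at t=1.0800; Δt_x=1.1547, Δt_y=2.0000
    x: enter (5,3) at t=0.3002
    y: enter (5,2) at t=1.0800
    x: enter (4,2) at t=1.4549
    x: enter (3,2) at t=2.6096
    y: enter (3,1) at t=3.0800 ← occupied
  → r_2 = 3.0800
beam 3: φ=-45°, α=255°
  dir = (cos 255°, sin 255°) = (-0.2588, -0.9659); from cell (6,3)
  next x-line at t=1.0046, next y-line at t=0.5590; Δt_x=3.8637, Δt_y=1.0353
    y: enter (6,2) at t=0.5590
    x: enter (5,2) at t=1.0046
    y: enter (5,1) at t=1.5943
    y: enter (5,0) at t=2.6296 ← occupied
  → r_3 = 2.6296
beam 4: φ=0°, α=300°
  dir = (cos 300°, sin 300°) = (0.5000, -0.8660); from cell (6,3)
  next x-line at t=1.4800, next y-line at t=0.6235; Δt_x=2.0000, Δt_y=1.1547
    y: enter (6,2) at t=0.6235
    x: enter (7,2) at t=1.4800
    y: enter (7,1) at t=1.7782
    y: enter (7,0) at t=2.9329 ← occupied
  → r_4 = 2.9329
beam 5: φ=45°, α=345°
  dir = (cos 345°, sin 345°) = (0.9659, -0.2588); from cell (6,3)
  next x-line at t=0.7661, next y-line at t=2.0864; Δt_x=1.0353, Δt_y=3.8637
    x: enter (7,3) at t=0.7661
    x: enter (8,3) at t=1.8014
    y: enter (8,2) at t=2.0864
    x: enter (9,2) at t=2.8367 ← occupied
  → r_5 = 2.8367
beam 6: φ=90°, α=30°
  dir = (cos 30°, sin 30°) = (0.8660, 0.5000); from cell (6,3)
  next x-line at t=0.8545, next y-line at t=0.9200; Δt_x=1.1547, Δt_y=2.0000
    x: enter (7,3) at t=0.8545
    y: enter (7,4) at t=0.9200
    x: enter (8,4) at t=2.0092
    y: enter (8,5) at t=2.9200
    x: enter (9,5) at t=3.1639 ← occupied
  → r_6 = 3.1639
beam 7: φ=135°, α=75°
  dir = (cos 75°, sin 75°) = (0.2588, 0.9659); from cell (6,3)
  next x-line at t=2.8591, next y-line at t=0.4762; Δt_x=3.8637, Δt_y=1.0353
    y: enter (6,4) at t=0.4762
    y: enter (6,5) at t=1.5115
    y: enter (6,6) at t=2.5468 ← occupied
  → r_7 = 2.5468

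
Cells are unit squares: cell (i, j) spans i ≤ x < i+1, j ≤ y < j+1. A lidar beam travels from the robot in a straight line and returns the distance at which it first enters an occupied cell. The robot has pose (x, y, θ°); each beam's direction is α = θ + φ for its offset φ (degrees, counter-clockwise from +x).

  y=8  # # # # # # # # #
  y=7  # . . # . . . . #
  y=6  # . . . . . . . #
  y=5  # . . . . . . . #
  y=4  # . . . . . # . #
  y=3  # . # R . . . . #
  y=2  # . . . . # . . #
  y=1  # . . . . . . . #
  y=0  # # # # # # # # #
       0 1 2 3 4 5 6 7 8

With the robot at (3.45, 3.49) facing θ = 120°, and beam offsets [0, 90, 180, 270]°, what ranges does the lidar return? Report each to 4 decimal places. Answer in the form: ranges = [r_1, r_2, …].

beam 1: φ=0°, α=120°
  dir = (cos 120°, sin 120°) = (-0.5000, 0.8660); from cell (3,3)
  next x-line at t=0.9000, next y-line at t=0.5889; Δt_x=2.0000, Δt_y=1.1547
    y: enter (3,4) at t=0.5889
    x: enter (2,4) at t=0.9000
    y: enter (2,5) at t=1.7436
    y: enter (2,6) at t=2.8983
    x: enter (1,6) at t=2.9000
    y: enter (1,7) at t=4.0530
    x: enter (0,7) at t=4.9000 ← occupied
  → r_1 = 4.9000
beam 2: φ=90°, α=210°
  dir = (cos 210°, sin 210°) = (-0.8660, -0.5000); from cell (3,3)
  next x-line at t=0.5196, next y-line at t=0.9800; Δt_x=1.1547, Δt_y=2.0000
    x: enter (2,3) at t=0.5196 ← occupied
  → r_2 = 0.5196
beam 3: φ=180°, α=300°
  dir = (cos 300°, sin 300°) = (0.5000, -0.8660); from cell (3,3)
  next x-line at t=1.1000, next y-line at t=0.5658; Δt_x=2.0000, Δt_y=1.1547
    y: enter (3,2) at t=0.5658
    x: enter (4,2) at t=1.1000
    y: enter (4,1) at t=1.7205
    y: enter (4,0) at t=2.8752 ← occupied
  → r_3 = 2.8752
beam 4: φ=270°, α=30°
  dir = (cos 30°, sin 30°) = (0.8660, 0.5000); from cell (3,3)
  next x-line at t=0.6351, next y-line at t=1.0200; Δt_x=1.1547, Δt_y=2.0000
    x: enter (4,3) at t=0.6351
    y: enter (4,4) at t=1.0200
    x: enter (5,4) at t=1.7898
    x: enter (6,4) at t=2.9445 ← occupied
  → r_4 = 2.9445

ranges = [4.9000, 0.5196, 2.8752, 2.9445]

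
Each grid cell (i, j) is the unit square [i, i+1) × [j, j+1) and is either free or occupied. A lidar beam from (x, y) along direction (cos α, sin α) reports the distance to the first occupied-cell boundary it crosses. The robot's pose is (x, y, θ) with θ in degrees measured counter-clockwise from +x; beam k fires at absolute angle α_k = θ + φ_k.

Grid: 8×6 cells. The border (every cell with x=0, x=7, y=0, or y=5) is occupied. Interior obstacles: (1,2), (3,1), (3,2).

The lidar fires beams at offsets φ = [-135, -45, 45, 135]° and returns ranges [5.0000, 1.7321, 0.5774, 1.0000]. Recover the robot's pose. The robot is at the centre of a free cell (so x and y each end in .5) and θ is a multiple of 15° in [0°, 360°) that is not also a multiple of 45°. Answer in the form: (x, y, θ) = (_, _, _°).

(x, y, θ) = (6.5, 2.5, 285°)

The pose lattice has 21·16 = 336 candidates. Test each by forward raycasting.
  (3.5, 4.5, 75°): beam 1 = 4.0415 ≠ 5.0000 ✗
  (3.5, 4.5, 345°): beam 1 = 2.8868 ≠ 5.0000 ✗
  (5.5, 1.5, 330°): beam 1 = 1.5529 ≠ 5.0000 ✗
  (3.5, 4.5, 15°): beam 1 = 4.0415 ≠ 5.0000 ✗
  …
  (6.5, 2.5, 285°): r_1=5.0000, r_2=1.7321, r_3=0.5774, r_4=1.0000 — all match ✓
No second candidate reproduces the full scan.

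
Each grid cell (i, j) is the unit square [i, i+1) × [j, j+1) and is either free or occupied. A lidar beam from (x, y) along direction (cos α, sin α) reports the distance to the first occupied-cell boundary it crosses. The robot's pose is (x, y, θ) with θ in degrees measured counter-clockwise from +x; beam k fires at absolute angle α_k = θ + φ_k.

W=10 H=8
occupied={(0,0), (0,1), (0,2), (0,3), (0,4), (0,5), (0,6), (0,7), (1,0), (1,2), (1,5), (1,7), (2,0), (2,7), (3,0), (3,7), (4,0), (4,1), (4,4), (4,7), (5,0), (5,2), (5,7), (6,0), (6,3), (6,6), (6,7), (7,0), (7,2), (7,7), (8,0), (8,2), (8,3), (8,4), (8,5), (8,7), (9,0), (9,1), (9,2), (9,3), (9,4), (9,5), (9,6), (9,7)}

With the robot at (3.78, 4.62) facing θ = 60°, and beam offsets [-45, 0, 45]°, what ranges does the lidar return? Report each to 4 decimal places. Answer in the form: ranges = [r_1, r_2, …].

beam 1: φ=-45°, α=15°
  cosα=0.9659 sinα=0.2588 | (3,4) | tMaxX 0.2278 tMaxY 1.4682 | tΔX 1.0353 tΔY 3.8637
    t=0.2278 [x] (4,4) — stop
  → r_1 = 0.2278
beam 2: φ=0°, α=60°
  cosα=0.5000 sinα=0.8660 | (3,4) | tMaxX 0.4400 tMaxY 0.4388 | tΔX 2.0000 tΔY 1.1547
    t=0.4388 [y] (3,5)
    t=0.4400 [x] (4,5)
    t=1.5935 [y] (4,6)
    t=2.4400 [x] (5,6)
    t=2.7482 [y] (5,7) — stop
  → r_2 = 2.7482
beam 3: φ=45°, α=105°
  cosα=-0.2588 sinα=0.9659 | (3,4) | tMaxX 3.0137 tMaxY 0.3934 | tΔX 3.8637 tΔY 1.0353
    t=0.3934 [y] (3,5)
    t=1.4287 [y] (3,6)
    t=2.4640 [y] (3,7) — stop
  → r_3 = 2.4640

ranges = [0.2278, 2.7482, 2.4640]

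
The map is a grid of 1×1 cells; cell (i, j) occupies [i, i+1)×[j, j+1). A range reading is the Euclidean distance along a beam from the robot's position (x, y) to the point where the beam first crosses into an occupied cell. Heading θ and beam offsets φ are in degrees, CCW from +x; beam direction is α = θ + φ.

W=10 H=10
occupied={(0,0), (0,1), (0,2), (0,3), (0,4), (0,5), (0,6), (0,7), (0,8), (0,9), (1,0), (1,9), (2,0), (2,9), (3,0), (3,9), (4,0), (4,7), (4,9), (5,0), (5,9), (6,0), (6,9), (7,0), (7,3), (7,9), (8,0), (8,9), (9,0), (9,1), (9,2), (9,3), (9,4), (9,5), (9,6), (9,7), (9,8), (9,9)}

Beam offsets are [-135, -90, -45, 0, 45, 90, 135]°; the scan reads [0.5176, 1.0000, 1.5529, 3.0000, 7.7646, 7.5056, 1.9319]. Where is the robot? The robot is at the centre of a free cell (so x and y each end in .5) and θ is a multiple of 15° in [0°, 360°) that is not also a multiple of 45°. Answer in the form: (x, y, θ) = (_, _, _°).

The pose lattice has 62·16 = 992 candidates. Test each by forward raycasting.
  (2.5, 2.5, 330°): beam 1 = 1.5529 ≠ 0.5176 ✗
  (5.5, 4.5, 210°): beam 1 = 4.6587 ≠ 0.5176 ✗
  (5.5, 5.5, 285°): beam 1 = 5.1962 ≠ 0.5176 ✗
  …
  (8.5, 7.5, 150°): r_1=0.5176, r_2=1.0000, r_3=1.5529, r_4=3.0000, r_5=7.7646, r_6=7.5056, r_7=1.9319 — all match ✓
No second candidate reproduces the full scan.

(x, y, θ) = (8.5, 7.5, 150°)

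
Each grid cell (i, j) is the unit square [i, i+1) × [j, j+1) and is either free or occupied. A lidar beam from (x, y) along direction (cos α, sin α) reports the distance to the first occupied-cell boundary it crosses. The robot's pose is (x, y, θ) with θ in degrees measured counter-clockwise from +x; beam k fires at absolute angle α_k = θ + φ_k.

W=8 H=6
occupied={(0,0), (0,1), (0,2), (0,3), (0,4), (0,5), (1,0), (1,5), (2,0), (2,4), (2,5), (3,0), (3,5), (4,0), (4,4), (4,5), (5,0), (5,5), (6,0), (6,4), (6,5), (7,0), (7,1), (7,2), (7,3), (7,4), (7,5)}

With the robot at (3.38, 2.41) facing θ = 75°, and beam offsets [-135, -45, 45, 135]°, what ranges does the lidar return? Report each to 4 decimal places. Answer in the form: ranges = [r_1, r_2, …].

beam 1: φ=-135°, α=300°
  dir = (cos 300°, sin 300°) = (0.5000, -0.8660); from cell (3,2)
  next x-line at t=1.2400, next y-line at t=0.4734; Δt_x=2.0000, Δt_y=1.1547
    y: enter (3,1) at t=0.4734
    x: enter (4,1) at t=1.2400
    y: enter (4,0) at t=1.6281 ← occupied
  → r_1 = 1.6281
beam 2: φ=-45°, α=30°
  dir = (cos 30°, sin 30°) = (0.8660, 0.5000); from cell (3,2)
  next x-line at t=0.7159, next y-line at t=1.1800; Δt_x=1.1547, Δt_y=2.0000
    x: enter (4,2) at t=0.7159
    y: enter (4,3) at t=1.1800
    x: enter (5,3) at t=1.8706
    x: enter (6,3) at t=3.0253
    y: enter (6,4) at t=3.1800 ← occupied
  → r_2 = 3.1800
beam 3: φ=45°, α=120°
  dir = (cos 120°, sin 120°) = (-0.5000, 0.8660); from cell (3,2)
  next x-line at t=0.7600, next y-line at t=0.6813; Δt_x=2.0000, Δt_y=1.1547
    y: enter (3,3) at t=0.6813
    x: enter (2,3) at t=0.7600
    y: enter (2,4) at t=1.8360 ← occupied
  → r_3 = 1.8360
beam 4: φ=135°, α=210°
  dir = (cos 210°, sin 210°) = (-0.8660, -0.5000); from cell (3,2)
  next x-line at t=0.4388, next y-line at t=0.8200; Δt_x=1.1547, Δt_y=2.0000
    x: enter (2,2) at t=0.4388
    y: enter (2,1) at t=0.8200
    x: enter (1,1) at t=1.5935
    x: enter (0,1) at t=2.7482 ← occupied
  → r_4 = 2.7482

ranges = [1.6281, 3.1800, 1.8360, 2.7482]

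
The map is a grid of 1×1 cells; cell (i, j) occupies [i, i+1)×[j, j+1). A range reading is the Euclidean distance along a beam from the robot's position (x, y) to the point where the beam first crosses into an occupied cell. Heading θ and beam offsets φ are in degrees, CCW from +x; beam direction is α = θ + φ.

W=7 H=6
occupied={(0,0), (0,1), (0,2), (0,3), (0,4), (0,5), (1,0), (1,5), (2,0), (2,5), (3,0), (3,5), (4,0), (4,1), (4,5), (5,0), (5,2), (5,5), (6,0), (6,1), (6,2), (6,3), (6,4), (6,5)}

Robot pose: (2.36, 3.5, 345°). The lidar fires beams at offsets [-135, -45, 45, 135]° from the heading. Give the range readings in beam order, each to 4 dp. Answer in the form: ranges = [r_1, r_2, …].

ranges = [1.5704, 2.8868, 3.0000, 1.7321]

beam 1: φ=-135°, α=210°
  d=(-0.8660,-0.5000)  start (2,3)  tX=0.4157 tY=1.0000  stride 1/|dx|=1.1547 1/|dy|=2.0000
    cross x-line → (1,3), t=0.4157
    cross y-line → (1,2), t=1.0000
    cross x-line → (0,2), t=1.5704 (wall)
  → r_1 = 1.5704
beam 2: φ=-45°, α=300°
  d=(0.5000,-0.8660)  start (2,3)  tX=1.2800 tY=0.5774  stride 1/|dx|=2.0000 1/|dy|=1.1547
    cross y-line → (2,2), t=0.5774
    cross x-line → (3,2), t=1.2800
    cross y-line → (3,1), t=1.7321
    cross y-line → (3,0), t=2.8868 (wall)
  → r_2 = 2.8868
beam 3: φ=45°, α=30°
  d=(0.8660,0.5000)  start (2,3)  tX=0.7390 tY=1.0000  stride 1/|dx|=1.1547 1/|dy|=2.0000
    cross x-line → (3,3), t=0.7390
    cross y-line → (3,4), t=1.0000
    cross x-line → (4,4), t=1.8937
    cross y-line → (4,5), t=3.0000 (wall)
  → r_3 = 3.0000
beam 4: φ=135°, α=120°
  d=(-0.5000,0.8660)  start (2,3)  tX=0.7200 tY=0.5774  stride 1/|dx|=2.0000 1/|dy|=1.1547
    cross y-line → (2,4), t=0.5774
    cross x-line → (1,4), t=0.7200
    cross y-line → (1,5), t=1.7321 (wall)
  → r_4 = 1.7321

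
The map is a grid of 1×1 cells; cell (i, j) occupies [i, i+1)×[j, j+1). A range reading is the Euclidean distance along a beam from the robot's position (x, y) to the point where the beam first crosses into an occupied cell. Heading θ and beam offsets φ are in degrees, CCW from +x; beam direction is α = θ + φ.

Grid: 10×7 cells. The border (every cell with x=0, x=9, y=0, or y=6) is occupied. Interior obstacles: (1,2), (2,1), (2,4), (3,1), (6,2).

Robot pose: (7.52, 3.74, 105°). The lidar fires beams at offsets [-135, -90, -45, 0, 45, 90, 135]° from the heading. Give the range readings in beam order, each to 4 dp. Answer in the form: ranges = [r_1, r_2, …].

beam 1: φ=-135°, α=330°
  direction (0.8660, -0.5000); cell (7,3); t to first gridline: x 0.5543, y 1.4800 (then +1.1547 / +2.0000)
    (8,3) via x @ 0.5543
    (8,2) via y @ 1.4800
    (9,2) via x @ 1.7090  # hit
  → r_1 = 1.7090
beam 2: φ=-90°, α=15°
  direction (0.9659, 0.2588); cell (7,3); t to first gridline: x 0.4969, y 1.0046 (then +1.0353 / +3.8637)
    (8,3) via x @ 0.4969
    (8,4) via y @ 1.0046
    (9,4) via x @ 1.5322  # hit
  → r_2 = 1.5322
beam 3: φ=-45°, α=60°
  direction (0.5000, 0.8660); cell (7,3); t to first gridline: x 0.9600, y 0.3002 (then +2.0000 / +1.1547)
    (7,4) via y @ 0.3002
    (8,4) via x @ 0.9600
    (8,5) via y @ 1.4549
    (8,6) via y @ 2.6096  # hit
  → r_3 = 2.6096
beam 4: φ=0°, α=105°
  direction (-0.2588, 0.9659); cell (7,3); t to first gridline: x 2.0091, y 0.2692 (then +3.8637 / +1.0353)
    (7,4) via y @ 0.2692
    (7,5) via y @ 1.3044
    (6,5) via x @ 2.0091
    (6,6) via y @ 2.3397  # hit
  → r_4 = 2.3397
beam 5: φ=45°, α=150°
  direction (-0.8660, 0.5000); cell (7,3); t to first gridline: x 0.6004, y 0.5200 (then +1.1547 / +2.0000)
    (7,4) via y @ 0.5200
    (6,4) via x @ 0.6004
    (5,4) via x @ 1.7551
    (5,5) via y @ 2.5200
    (4,5) via x @ 2.9098
    (3,5) via x @ 4.0645
    (3,6) via y @ 4.5200  # hit
  → r_5 = 4.5200
beam 6: φ=90°, α=195°
  direction (-0.9659, -0.2588); cell (7,3); t to first gridline: x 0.5383, y 2.8591 (then +1.0353 / +3.8637)
    (6,3) via x @ 0.5383
    (5,3) via x @ 1.5736
    (4,3) via x @ 2.6089
    (4,2) via y @ 2.8591
    (3,2) via x @ 3.6442
    (2,2) via x @ 4.6794
    (1,2) via x @ 5.7147  # hit
  → r_6 = 5.7147
beam 7: φ=135°, α=240°
  direction (-0.5000, -0.8660); cell (7,3); t to first gridline: x 1.0400, y 0.8545 (then +2.0000 / +1.1547)
    (7,2) via y @ 0.8545
    (6,2) via x @ 1.0400  # hit
  → r_7 = 1.0400

ranges = [1.7090, 1.5322, 2.6096, 2.3397, 4.5200, 5.7147, 1.0400]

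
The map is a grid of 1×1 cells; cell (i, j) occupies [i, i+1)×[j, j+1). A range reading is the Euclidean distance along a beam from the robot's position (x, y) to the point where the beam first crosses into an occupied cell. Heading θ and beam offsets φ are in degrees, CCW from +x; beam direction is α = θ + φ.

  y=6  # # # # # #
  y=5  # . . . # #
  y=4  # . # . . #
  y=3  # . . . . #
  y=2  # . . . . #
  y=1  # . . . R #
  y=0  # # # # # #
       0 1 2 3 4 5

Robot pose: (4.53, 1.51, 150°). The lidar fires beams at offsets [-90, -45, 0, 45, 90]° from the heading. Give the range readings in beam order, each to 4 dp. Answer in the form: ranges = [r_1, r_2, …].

ranges = [0.9400, 4.6484, 4.0761, 1.9705, 0.5889]

beam 1: φ=-90°, α=60°
  direction (0.5000, 0.8660); cell (4,1); t to first gridline: x 0.9400, y 0.5658 (then +2.0000 / +1.1547)
    (4,2) via y @ 0.5658
    (5,2) via x @ 0.9400  # hit
  → r_1 = 0.9400
beam 2: φ=-45°, α=105°
  direction (-0.2588, 0.9659); cell (4,1); t to first gridline: x 2.0478, y 0.5073 (then +3.8637 / +1.0353)
    (4,2) via y @ 0.5073
    (4,3) via y @ 1.5426
    (3,3) via x @ 2.0478
    (3,4) via y @ 2.5778
    (3,5) via y @ 3.6131
    (3,6) via y @ 4.6484  # hit
  → r_2 = 4.6484
beam 3: φ=0°, α=150°
  direction (-0.8660, 0.5000); cell (4,1); t to first gridline: x 0.6120, y 0.9800 (then +1.1547 / +2.0000)
    (3,1) via x @ 0.6120
    (3,2) via y @ 0.9800
    (2,2) via x @ 1.7667
    (1,2) via x @ 2.9214
    (1,3) via y @ 2.9800
    (0,3) via x @ 4.0761  # hit
  → r_3 = 4.0761
beam 4: φ=45°, α=195°
  direction (-0.9659, -0.2588); cell (4,1); t to first gridline: x 0.5487, y 1.9705 (then +1.0353 / +3.8637)
    (3,1) via x @ 0.5487
    (2,1) via x @ 1.5840
    (2,0) via y @ 1.9705  # hit
  → r_4 = 1.9705
beam 5: φ=90°, α=240°
  direction (-0.5000, -0.8660); cell (4,1); t to first gridline: x 1.0600, y 0.5889 (then +2.0000 / +1.1547)
    (4,0) via y @ 0.5889  # hit
  → r_5 = 0.5889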